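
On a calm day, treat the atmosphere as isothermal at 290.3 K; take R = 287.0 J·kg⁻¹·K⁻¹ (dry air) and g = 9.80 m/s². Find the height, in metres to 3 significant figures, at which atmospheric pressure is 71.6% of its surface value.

Scale height: H = RT/g = 287.0 × 290.3 / 9.80 = 8501.6 m.
Set P/P₀ = exp(−z/H) = 0.716, so z = −H ln(0.716).
−ln(0.716) = 0.33408; z = 8501.6 × 0.33408 = 2840.2 m.

z ≈ 2840 m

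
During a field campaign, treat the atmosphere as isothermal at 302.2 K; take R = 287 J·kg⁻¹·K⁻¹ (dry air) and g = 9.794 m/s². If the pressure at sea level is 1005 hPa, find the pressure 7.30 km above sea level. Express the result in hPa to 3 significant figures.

P ≈ 441 hPa

Scale height: H = RT/g = 287 × 302.2 / 9.794 = 8855.6 m.
Barometric formula: P = P₀ exp(−z/H).
z/H = 7300.0/8855.6 = 0.82434; exp(−0.82434) = 0.43852.
P = 1005 × 0.43852 = 440.71 hPa.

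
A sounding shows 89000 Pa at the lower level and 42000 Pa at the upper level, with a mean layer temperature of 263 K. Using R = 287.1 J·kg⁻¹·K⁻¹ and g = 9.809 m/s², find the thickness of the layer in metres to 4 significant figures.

Δz ≈ 5781 m

Hypsometric equation: Δz = (R T̄/g) ln(P₁/P₂).
R T̄/g = 287.1 × 263 / 9.809 = 7697.8 m.
ln(89000/42000) = ln(2.1190) = 0.75094.
Δz = 7697.8 × 0.75094 = 5780.6 m.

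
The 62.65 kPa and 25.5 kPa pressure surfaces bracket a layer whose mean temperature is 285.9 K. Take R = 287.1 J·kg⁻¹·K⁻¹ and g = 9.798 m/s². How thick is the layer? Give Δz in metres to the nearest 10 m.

Hypsometric equation: Δz = (R T̄/g) ln(P₁/P₂).
R T̄/g = 287.1 × 285.9 / 9.798 = 8377.4 m.
ln(62.65/25.5) = ln(2.4569) = 0.89890.
Δz = 8377.4 × 0.89890 = 7530.4 m.

Δz ≈ 7530 m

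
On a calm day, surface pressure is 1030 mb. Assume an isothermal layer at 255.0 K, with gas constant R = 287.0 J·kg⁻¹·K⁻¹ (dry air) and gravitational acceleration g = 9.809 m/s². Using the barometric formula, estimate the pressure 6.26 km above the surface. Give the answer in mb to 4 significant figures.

P ≈ 445.1 mb

Scale height: H = RT/g = 287.0 × 255.0 / 9.809 = 7461.0 m.
Barometric formula: P = P₀ exp(−z/H).
z/H = 6260.0/7461.0 = 0.83903; exp(−0.83903) = 0.43213.
P = 1030 × 0.43213 = 445.09 mb.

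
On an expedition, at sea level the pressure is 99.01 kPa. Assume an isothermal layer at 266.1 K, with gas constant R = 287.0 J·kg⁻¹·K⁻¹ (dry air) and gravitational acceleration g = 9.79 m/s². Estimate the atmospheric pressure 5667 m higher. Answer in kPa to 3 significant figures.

Scale height: H = RT/g = 287.0 × 266.1 / 9.79 = 7800.9 m.
Barometric formula: P = P₀ exp(−z/H).
z/H = 5667.0/7800.9 = 0.72645; exp(−0.72645) = 0.48362.
P = 99.01 × 0.48362 = 47.883 kPa.

P ≈ 47.9 kPa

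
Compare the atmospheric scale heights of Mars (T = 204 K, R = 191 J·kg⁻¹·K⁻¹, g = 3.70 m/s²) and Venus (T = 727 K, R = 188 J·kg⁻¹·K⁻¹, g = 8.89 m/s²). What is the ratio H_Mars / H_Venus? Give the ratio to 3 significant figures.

H_Mars/H_Venus ≈ 0.685

H = RT/g for each body.
H_Mars = 191 × 204 / 3.70 = 10531 m.
H_Venus = 188 × 727 / 8.89 = 15374 m.
H_Mars/H_Venus = 10531/15374 = 0.68499.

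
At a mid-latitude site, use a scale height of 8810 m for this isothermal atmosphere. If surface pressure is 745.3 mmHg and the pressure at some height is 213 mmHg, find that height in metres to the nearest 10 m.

z ≈ 11030 m

Invert the barometric formula: z = H ln(P₀/P).
P₀/P = 745.3/213 = 3.4991; ln(3.4991) = 1.2525.
z = 8810.0 × 1.2525 = 11035 m.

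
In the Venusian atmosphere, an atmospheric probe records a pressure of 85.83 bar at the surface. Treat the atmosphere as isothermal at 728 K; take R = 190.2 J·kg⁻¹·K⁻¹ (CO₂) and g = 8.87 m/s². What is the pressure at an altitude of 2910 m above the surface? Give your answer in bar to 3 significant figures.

Scale height: H = RT/g = 190.2 × 728 / 8.87 = 15611 m.
Barometric formula: P = P₀ exp(−z/H).
z/H = 2910.0/15611 = 0.18641; exp(−0.18641) = 0.82993.
P = 85.83 × 0.82993 = 71.233 bar.

P ≈ 71.2 bar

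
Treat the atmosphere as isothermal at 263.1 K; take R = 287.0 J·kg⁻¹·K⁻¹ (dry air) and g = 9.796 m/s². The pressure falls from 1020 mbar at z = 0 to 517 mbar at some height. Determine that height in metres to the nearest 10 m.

z ≈ 5240 m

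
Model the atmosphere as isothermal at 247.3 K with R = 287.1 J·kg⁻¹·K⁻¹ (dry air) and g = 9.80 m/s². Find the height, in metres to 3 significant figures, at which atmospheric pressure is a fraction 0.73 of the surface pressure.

z ≈ 2280 m

Scale height: H = RT/g = 287.1 × 247.3 / 9.80 = 7244.9 m.
Set P/P₀ = exp(−z/H) = 0.73, so z = −H ln(0.73).
−ln(0.73) = 0.31471; z = 7244.9 × 0.31471 = 2280.0 m.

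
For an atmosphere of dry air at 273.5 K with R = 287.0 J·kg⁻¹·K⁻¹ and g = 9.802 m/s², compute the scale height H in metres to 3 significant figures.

H ≈ 8010 m

The scale height of an isothermal atmosphere is H = RT/g.
H = 287.0 × 273.5 / 9.802 = 78494/9.802 = 8008.0 m.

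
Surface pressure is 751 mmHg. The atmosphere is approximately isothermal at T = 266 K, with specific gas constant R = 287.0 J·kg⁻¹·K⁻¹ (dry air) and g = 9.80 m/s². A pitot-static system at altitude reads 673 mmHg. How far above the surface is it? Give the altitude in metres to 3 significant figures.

Scale height: H = RT/g = 287.0 × 266 / 9.80 = 7790.0 m.
Invert the barometric formula: z = H ln(P₀/P).
P₀/P = 751/673 = 1.1159; ln(1.1159) = 0.10966.
z = 7790.0 × 0.10966 = 854.25 m.

z ≈ 854 m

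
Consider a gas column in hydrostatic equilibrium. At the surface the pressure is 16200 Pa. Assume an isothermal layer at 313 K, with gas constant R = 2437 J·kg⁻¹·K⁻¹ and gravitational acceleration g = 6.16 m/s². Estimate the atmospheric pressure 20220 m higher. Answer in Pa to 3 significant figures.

Scale height: H = RT/g = 2437 × 313 / 6.16 = 123830 m.
Barometric formula: P = P₀ exp(−z/H).
z/H = 20220/123830 = 0.16329; exp(−0.16329) = 0.84934.
P = 16200 × 0.84934 = 13759 Pa.

P ≈ 13800 Pa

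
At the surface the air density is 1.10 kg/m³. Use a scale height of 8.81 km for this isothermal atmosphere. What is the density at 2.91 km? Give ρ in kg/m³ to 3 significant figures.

ρ ≈ 0.791 kg/m³

In an isothermal atmosphere, density decays like pressure: ρ = ρ₀ exp(−z/H).
z/H = 2910.0/8810.0 = 0.33031; exp(−0.33031) = 0.71870.
ρ = 1.10 × 0.71870 = 0.79057 kg/m³.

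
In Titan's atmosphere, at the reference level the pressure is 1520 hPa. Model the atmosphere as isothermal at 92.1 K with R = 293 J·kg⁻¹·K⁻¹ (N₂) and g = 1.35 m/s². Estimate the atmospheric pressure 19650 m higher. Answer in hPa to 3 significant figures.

P ≈ 569 hPa

Scale height: H = RT/g = 293 × 92.1 / 1.35 = 19989 m.
Barometric formula: P = P₀ exp(−z/H).
z/H = 19650/19989 = 0.98304; exp(−0.98304) = 0.37417.
P = 1520 × 0.37417 = 568.74 hPa.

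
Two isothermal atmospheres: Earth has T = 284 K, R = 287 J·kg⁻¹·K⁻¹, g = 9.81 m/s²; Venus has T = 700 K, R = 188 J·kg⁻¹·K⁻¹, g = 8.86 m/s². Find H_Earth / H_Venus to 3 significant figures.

H_Earth/H_Venus ≈ 0.559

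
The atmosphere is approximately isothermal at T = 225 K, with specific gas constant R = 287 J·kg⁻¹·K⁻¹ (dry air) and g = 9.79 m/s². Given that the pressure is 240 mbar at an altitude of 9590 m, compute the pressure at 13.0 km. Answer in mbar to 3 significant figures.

Scale height: H = RT/g = 287 × 225 / 9.79 = 6596.0 m.
Between two levels, P₂ = P₁ exp(−Δz/H) with Δz = z₂ − z₁.
Δz = 13000 − 9590.0 = 3410.0 m; Δz/H = 3410.0/6596.0 = 0.51698.
P₂ = 240 × exp(−0.51698) = 240 × 0.59632 = 143.12 mbar.

P ≈ 143 mbar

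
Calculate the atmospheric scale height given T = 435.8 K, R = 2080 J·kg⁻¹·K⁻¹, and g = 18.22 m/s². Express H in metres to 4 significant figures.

The scale height of an isothermal atmosphere is H = RT/g.
H = 2080 × 435.8 / 18.22 = 906460/18.22 = 49751 m.

H ≈ 49750 m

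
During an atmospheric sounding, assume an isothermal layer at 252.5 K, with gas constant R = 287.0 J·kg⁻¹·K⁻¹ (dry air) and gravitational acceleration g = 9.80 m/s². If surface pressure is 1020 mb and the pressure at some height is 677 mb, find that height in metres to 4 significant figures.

Scale height: H = RT/g = 287.0 × 252.5 / 9.80 = 7394.6 m.
Invert the barometric formula: z = H ln(P₀/P).
P₀/P = 1020/677 = 1.5066; ln(1.5066) = 0.40986.
z = 7394.6 × 0.40986 = 3030.8 m.

z ≈ 3031 m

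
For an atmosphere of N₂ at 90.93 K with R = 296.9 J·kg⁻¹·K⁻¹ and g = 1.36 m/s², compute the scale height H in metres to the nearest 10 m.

H ≈ 19850 m

The scale height of an isothermal atmosphere is H = RT/g.
H = 296.9 × 90.93 / 1.36 = 26997/1.36 = 19851 m.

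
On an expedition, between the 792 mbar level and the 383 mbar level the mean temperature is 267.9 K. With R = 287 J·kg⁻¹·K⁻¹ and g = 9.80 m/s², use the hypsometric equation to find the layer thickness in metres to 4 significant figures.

Hypsometric equation: Δz = (R T̄/g) ln(P₁/P₂).
R T̄/g = 287 × 267.9 / 9.80 = 7845.6 m.
ln(792/383) = ln(2.0679) = 0.72653.
Δz = 7845.6 × 0.72653 = 5700.1 m.

Δz ≈ 5700 m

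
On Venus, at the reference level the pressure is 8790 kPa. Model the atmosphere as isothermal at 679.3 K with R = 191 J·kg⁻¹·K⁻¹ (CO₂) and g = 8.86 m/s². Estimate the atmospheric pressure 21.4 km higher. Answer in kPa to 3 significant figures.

P ≈ 2040 kPa

Scale height: H = RT/g = 191 × 679.3 / 8.86 = 14644 m.
Barometric formula: P = P₀ exp(−z/H).
z/H = 21400/14644 = 1.4613; exp(−1.4613) = 0.23193.
P = 8790 × 0.23193 = 2038.7 kPa.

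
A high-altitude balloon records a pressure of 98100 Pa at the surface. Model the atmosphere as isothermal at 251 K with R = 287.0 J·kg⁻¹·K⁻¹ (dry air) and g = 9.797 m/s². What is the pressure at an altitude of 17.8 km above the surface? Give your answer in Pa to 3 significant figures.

P ≈ 8720 Pa

Scale height: H = RT/g = 287.0 × 251 / 9.797 = 7353.0 m.
Barometric formula: P = P₀ exp(−z/H).
z/H = 17800/7353.0 = 2.4208; exp(−2.4208) = 0.088851.
P = 98100 × 0.088851 = 8716.3 Pa.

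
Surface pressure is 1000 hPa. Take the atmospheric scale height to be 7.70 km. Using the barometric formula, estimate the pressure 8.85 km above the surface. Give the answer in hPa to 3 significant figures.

P ≈ 317 hPa

Barometric formula: P = P₀ exp(−z/H).
z/H = 8850.0/7700.0 = 1.1494; exp(−1.1494) = 0.31683.
P = 1000 × 0.31683 = 316.83 hPa.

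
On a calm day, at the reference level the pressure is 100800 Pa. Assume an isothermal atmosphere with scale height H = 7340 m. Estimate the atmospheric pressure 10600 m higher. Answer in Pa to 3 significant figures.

P ≈ 23800 Pa

Barometric formula: P = P₀ exp(−z/H).
z/H = 10600/7340.0 = 1.4441; exp(−1.4441) = 0.23596.
P = 100800 × 0.23596 = 23785 Pa.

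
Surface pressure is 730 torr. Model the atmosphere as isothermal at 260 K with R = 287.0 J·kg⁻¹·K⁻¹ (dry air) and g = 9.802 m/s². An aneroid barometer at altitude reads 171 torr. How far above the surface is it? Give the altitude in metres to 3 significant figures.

z ≈ 11000 m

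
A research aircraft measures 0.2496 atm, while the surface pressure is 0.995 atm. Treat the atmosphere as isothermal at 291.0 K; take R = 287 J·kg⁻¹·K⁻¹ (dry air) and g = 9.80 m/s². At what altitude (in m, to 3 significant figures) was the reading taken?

Scale height: H = RT/g = 287 × 291.0 / 9.80 = 8522.1 m.
Invert the barometric formula: z = H ln(P₀/P).
P₀/P = 0.995/0.2496 = 3.9864; ln(3.9864) = 1.3829.
z = 8522.1 × 1.3829 = 11785 m.

z ≈ 11800 m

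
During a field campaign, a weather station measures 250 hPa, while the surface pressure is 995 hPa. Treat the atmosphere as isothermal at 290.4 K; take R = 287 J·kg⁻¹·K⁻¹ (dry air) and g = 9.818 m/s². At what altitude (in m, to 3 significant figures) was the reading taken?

z ≈ 11700 m

Scale height: H = RT/g = 287 × 290.4 / 9.818 = 8489.0 m.
Invert the barometric formula: z = H ln(P₀/P).
P₀/P = 995/250 = 3.9800; ln(3.9800) = 1.3813.
z = 8489.0 × 1.3813 = 11726 m.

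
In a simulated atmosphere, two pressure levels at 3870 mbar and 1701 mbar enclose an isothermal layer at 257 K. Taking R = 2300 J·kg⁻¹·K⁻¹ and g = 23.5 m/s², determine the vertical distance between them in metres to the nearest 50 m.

Hypsometric equation: Δz = (R T̄/g) ln(P₁/P₂).
R T̄/g = 2300 × 257 / 23.5 = 25153 m.
ln(3870/1701) = ln(2.2751) = 0.82202.
Δz = 25153 × 0.82202 = 20676 m.

Δz ≈ 20700 m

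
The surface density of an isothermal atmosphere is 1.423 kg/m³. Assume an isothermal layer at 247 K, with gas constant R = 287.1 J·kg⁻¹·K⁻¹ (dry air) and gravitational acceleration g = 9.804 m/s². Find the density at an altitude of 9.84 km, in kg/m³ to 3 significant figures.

ρ ≈ 0.365 kg/m³

Scale height: H = RT/g = 287.1 × 247 / 9.804 = 7233.1 m.
In an isothermal atmosphere, density decays like pressure: ρ = ρ₀ exp(−z/H).
z/H = 9840.0/7233.1 = 1.3604; exp(−1.3604) = 0.25656.
ρ = 1.423 × 0.25656 = 0.36508 kg/m³.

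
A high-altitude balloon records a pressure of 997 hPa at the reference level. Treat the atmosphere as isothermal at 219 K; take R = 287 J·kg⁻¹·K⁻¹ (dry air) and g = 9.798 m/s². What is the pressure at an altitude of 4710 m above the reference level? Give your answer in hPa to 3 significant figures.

Scale height: H = RT/g = 287 × 219 / 9.798 = 6414.9 m.
Barometric formula: P = P₀ exp(−z/H).
z/H = 4710.0/6414.9 = 0.73423; exp(−0.73423) = 0.47987.
P = 997 × 0.47987 = 478.43 hPa.

P ≈ 478 hPa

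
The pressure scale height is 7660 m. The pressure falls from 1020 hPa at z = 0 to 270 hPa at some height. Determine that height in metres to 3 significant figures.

Invert the barometric formula: z = H ln(P₀/P).
P₀/P = 1020/270 = 3.7778; ln(3.7778) = 1.3291.
z = 7660.0 × 1.3291 = 10181 m.

z ≈ 10200 m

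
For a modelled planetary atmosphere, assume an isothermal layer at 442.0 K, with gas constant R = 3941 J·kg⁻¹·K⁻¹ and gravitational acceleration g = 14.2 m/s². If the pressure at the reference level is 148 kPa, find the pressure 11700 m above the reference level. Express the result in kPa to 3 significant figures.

Scale height: H = RT/g = 3941 × 442.0 / 14.2 = 122670 m.
Barometric formula: P = P₀ exp(−z/H).
z/H = 11700/122670 = 0.095378; exp(−0.095378) = 0.90903.
P = 148 × 0.90903 = 134.54 kPa.

P ≈ 135 kPa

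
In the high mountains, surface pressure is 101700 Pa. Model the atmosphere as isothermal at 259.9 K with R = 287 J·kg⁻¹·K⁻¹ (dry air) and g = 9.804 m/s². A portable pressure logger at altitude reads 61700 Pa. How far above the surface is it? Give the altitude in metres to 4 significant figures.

z ≈ 3802 m

Scale height: H = RT/g = 287 × 259.9 / 9.804 = 7608.3 m.
Invert the barometric formula: z = H ln(P₀/P).
P₀/P = 101700/61700 = 1.6483; ln(1.6483) = 0.49974.
z = 7608.3 × 0.49974 = 3802.2 m.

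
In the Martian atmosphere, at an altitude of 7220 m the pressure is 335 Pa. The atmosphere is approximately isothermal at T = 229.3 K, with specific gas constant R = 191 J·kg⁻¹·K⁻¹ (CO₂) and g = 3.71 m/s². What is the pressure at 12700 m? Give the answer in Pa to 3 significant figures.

P ≈ 211 Pa

Scale height: H = RT/g = 191 × 229.3 / 3.71 = 11805 m.
Between two levels, P₂ = P₁ exp(−Δz/H) with Δz = z₂ − z₁.
Δz = 12700 − 7220.0 = 5480.0 m; Δz/H = 5480.0/11805 = 0.46421.
P₂ = 335 × exp(−0.46421) = 335 × 0.62863 = 210.59 Pa.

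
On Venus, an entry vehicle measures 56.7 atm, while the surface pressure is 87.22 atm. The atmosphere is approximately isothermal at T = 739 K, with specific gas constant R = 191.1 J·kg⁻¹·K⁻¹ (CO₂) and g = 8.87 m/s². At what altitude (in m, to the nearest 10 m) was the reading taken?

Scale height: H = RT/g = 191.1 × 739 / 8.87 = 15921 m.
Invert the barometric formula: z = H ln(P₀/P).
P₀/P = 87.22/56.7 = 1.5383; ln(1.5383) = 0.43068.
z = 15921 × 0.43068 = 6856.9 m.

z ≈ 6860 m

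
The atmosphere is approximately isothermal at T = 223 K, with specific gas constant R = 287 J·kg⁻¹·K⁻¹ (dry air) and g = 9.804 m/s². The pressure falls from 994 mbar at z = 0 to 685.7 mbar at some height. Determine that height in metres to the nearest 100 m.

z ≈ 2400 m

Scale height: H = RT/g = 287 × 223 / 9.804 = 6528.0 m.
Invert the barometric formula: z = H ln(P₀/P).
P₀/P = 994/685.7 = 1.4496; ln(1.4496) = 0.37129.
z = 6528.0 × 0.37129 = 2423.8 m.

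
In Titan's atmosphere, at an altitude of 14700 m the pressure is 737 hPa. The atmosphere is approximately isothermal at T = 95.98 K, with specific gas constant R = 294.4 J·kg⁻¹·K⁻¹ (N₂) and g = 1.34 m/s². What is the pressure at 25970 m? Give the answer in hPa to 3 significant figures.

Scale height: H = RT/g = 294.4 × 95.98 / 1.34 = 21087 m.
Between two levels, P₂ = P₁ exp(−Δz/H) with Δz = z₂ − z₁.
Δz = 25970 − 14700 = 11270 m; Δz/H = 11270/21087 = 0.53445.
P₂ = 737 × exp(−0.53445) = 737 × 0.58599 = 431.87 hPa.

P ≈ 432 hPa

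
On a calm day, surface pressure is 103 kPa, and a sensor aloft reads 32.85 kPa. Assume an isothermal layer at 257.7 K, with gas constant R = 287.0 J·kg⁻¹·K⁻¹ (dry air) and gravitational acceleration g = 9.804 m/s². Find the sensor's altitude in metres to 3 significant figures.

Scale height: H = RT/g = 287.0 × 257.7 / 9.804 = 7543.8 m.
Invert the barometric formula: z = H ln(P₀/P).
P₀/P = 103/32.85 = 3.1355; ln(3.1355) = 1.1428.
z = 7543.8 × 1.1428 = 8621.1 m.

z ≈ 8620 m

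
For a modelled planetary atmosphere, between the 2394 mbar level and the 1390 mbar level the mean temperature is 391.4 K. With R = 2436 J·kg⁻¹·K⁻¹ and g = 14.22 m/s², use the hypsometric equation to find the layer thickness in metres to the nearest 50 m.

Δz ≈ 36450 m

Hypsometric equation: Δz = (R T̄/g) ln(P₁/P₂).
R T̄/g = 2436 × 391.4 / 14.22 = 67050 m.
ln(2394/1390) = ln(1.7223) = 0.54366.
Δz = 67050 × 0.54366 = 36452 m.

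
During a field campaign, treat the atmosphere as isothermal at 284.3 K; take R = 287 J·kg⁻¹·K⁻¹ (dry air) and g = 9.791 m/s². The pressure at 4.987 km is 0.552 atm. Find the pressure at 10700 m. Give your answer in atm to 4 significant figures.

P ≈ 0.2781 atm

Scale height: H = RT/g = 287 × 284.3 / 9.791 = 8333.6 m.
Between two levels, P₂ = P₁ exp(−Δz/H) with Δz = z₂ − z₁.
Δz = 10700 − 4987.0 = 5713.0 m; Δz/H = 5713.0/8333.6 = 0.68554.
P₂ = 0.552 × exp(−0.68554) = 0.552 × 0.50382 = 0.27811 atm.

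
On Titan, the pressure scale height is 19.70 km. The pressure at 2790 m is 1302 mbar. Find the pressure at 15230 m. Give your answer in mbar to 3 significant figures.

Between two levels, P₂ = P₁ exp(−Δz/H) with Δz = z₂ − z₁.
Δz = 15230 − 2790.0 = 12440 m; Δz/H = 12440/19700 = 0.63147.
P₂ = 1302 × exp(−0.63147) = 1302 × 0.53181 = 692.42 mbar.

P ≈ 692 mbar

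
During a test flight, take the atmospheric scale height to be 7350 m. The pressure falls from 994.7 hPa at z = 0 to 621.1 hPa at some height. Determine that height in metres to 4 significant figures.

z ≈ 3461 m

Invert the barometric formula: z = H ln(P₀/P).
P₀/P = 994.7/621.1 = 1.6015; ln(1.6015) = 0.47094.
z = 7350.0 × 0.47094 = 3461.4 m.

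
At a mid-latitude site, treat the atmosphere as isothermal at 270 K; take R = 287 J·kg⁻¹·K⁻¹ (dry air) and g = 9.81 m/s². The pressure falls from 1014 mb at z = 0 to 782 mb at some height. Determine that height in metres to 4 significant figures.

Scale height: H = RT/g = 287 × 270 / 9.81 = 7899.1 m.
Invert the barometric formula: z = H ln(P₀/P).
P₀/P = 1014/782 = 1.2967; ln(1.2967) = 0.25982.
z = 7899.1 × 0.25982 = 2052.3 m.

z ≈ 2052 m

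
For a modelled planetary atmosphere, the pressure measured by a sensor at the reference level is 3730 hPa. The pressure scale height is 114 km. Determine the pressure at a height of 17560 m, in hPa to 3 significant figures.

P ≈ 3200 hPa

Barometric formula: P = P₀ exp(−z/H).
z/H = 17560/114000 = 0.15404; exp(−0.15404) = 0.85724.
P = 3730 × 0.85724 = 3197.5 hPa.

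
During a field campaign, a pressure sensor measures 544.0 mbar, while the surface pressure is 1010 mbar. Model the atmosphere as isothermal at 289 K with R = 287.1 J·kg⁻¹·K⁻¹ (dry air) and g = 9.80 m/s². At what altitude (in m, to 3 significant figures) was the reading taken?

z ≈ 5240 m

Scale height: H = RT/g = 287.1 × 289 / 9.80 = 8466.5 m.
Invert the barometric formula: z = H ln(P₀/P).
P₀/P = 1010/544.0 = 1.8566; ln(1.8566) = 0.61875.
z = 8466.5 × 0.61875 = 5238.6 m.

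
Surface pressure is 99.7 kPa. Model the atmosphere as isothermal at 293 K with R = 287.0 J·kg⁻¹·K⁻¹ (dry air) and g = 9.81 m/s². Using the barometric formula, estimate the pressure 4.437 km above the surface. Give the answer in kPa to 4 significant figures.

P ≈ 59.42 kPa

Scale height: H = RT/g = 287.0 × 293 / 9.81 = 8572.0 m.
Barometric formula: P = P₀ exp(−z/H).
z/H = 4437.0/8572.0 = 0.51762; exp(−0.51762) = 0.59594.
P = 99.7 × 0.59594 = 59.415 kPa.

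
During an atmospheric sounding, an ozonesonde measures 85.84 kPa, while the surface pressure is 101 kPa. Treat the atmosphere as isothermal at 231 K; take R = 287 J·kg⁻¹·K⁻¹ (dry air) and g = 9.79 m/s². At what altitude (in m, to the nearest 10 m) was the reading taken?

Scale height: H = RT/g = 287 × 231 / 9.79 = 6771.9 m.
Invert the barometric formula: z = H ln(P₀/P).
P₀/P = 101/85.84 = 1.1766; ln(1.1766) = 0.16263.
z = 6771.9 × 0.16263 = 1101.3 m.

z ≈ 1100 m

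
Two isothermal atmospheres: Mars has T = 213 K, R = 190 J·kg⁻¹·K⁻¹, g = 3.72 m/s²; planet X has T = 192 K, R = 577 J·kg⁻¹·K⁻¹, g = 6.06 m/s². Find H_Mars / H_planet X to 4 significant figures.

H_Mars/H_planet X ≈ 0.5951

H = RT/g for each body.
H_Mars = 190 × 213 / 3.72 = 10879 m.
H_planet X = 577 × 192 / 6.06 = 18281 m.
H_Mars/H_planet X = 10879/18281 = 0.59510.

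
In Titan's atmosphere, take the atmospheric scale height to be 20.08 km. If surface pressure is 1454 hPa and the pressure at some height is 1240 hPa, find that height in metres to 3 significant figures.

Invert the barometric formula: z = H ln(P₀/P).
P₀/P = 1454/1240 = 1.1726; ln(1.1726) = 0.15922.
z = 20080 × 0.15922 = 3197.1 m.

z ≈ 3200 m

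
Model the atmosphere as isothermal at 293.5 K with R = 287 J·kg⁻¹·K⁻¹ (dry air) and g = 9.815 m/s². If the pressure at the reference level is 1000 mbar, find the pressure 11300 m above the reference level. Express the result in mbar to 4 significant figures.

P ≈ 268.0 mbar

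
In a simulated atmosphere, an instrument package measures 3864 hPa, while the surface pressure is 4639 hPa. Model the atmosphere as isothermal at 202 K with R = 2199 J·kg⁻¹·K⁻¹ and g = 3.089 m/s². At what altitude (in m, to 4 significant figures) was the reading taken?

z ≈ 26290 m

Scale height: H = RT/g = 2199 × 202 / 3.089 = 143800 m.
Invert the barometric formula: z = H ln(P₀/P).
P₀/P = 4639/3864 = 1.2006; ln(1.2006) = 0.18282.
z = 143800 × 0.18282 = 26290 m.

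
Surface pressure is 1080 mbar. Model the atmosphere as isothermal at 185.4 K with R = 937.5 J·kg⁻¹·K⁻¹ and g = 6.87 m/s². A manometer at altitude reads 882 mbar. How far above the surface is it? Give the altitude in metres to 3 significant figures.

Scale height: H = RT/g = 937.5 × 185.4 / 6.87 = 25300 m.
Invert the barometric formula: z = H ln(P₀/P).
P₀/P = 1080/882 = 1.2245; ln(1.2245) = 0.20253.
z = 25300 × 0.20253 = 5124.0 m.

z ≈ 5120 m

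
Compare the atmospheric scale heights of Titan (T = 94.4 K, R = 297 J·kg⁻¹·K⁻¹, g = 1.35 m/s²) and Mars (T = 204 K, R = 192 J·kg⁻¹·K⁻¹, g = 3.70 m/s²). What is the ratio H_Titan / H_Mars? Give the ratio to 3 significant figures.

H_Titan/H_Mars ≈ 1.96

H = RT/g for each body.
H_Titan = 297 × 94.4 / 1.35 = 20768 m.
H_Mars = 192 × 204 / 3.70 = 10586 m.
H_Titan/H_Mars = 20768/10586 = 1.9618.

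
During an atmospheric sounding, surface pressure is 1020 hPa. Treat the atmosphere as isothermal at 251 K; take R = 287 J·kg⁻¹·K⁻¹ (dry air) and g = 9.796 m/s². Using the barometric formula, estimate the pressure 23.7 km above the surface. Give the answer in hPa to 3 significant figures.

Scale height: H = RT/g = 287 × 251 / 9.796 = 7353.7 m.
Barometric formula: P = P₀ exp(−z/H).
z/H = 23700/7353.7 = 3.2229; exp(−3.2229) = 0.039839.
P = 1020 × 0.039839 = 40.636 hPa.

P ≈ 40.6 hPa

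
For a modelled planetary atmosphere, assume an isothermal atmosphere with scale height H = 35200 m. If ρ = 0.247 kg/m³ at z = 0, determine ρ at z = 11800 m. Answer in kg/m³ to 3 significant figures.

ρ ≈ 0.177 kg/m³

In an isothermal atmosphere, density decays like pressure: ρ = ρ₀ exp(−z/H).
z/H = 11800/35200 = 0.33523; exp(−0.33523) = 0.71517.
ρ = 0.247 × 0.71517 = 0.17665 kg/m³.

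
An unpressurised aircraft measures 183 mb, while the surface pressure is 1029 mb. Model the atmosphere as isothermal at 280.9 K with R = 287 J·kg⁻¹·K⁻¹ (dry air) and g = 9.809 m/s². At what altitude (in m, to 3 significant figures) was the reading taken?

Scale height: H = RT/g = 287 × 280.9 / 9.809 = 8218.8 m.
Invert the barometric formula: z = H ln(P₀/P).
P₀/P = 1029/183 = 5.6230; ln(5.6230) = 1.7269.
z = 8218.8 × 1.7269 = 14193 m.

z ≈ 14200 m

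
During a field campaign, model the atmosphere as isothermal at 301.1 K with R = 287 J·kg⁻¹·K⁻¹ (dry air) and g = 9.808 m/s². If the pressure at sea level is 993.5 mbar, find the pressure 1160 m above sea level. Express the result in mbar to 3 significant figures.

Scale height: H = RT/g = 287 × 301.1 / 9.808 = 8810.7 m.
Barometric formula: P = P₀ exp(−z/H).
z/H = 1160.0/8810.7 = 0.13166; exp(−0.13166) = 0.87664.
P = 993.5 × 0.87664 = 870.94 mbar.

P ≈ 871 mbar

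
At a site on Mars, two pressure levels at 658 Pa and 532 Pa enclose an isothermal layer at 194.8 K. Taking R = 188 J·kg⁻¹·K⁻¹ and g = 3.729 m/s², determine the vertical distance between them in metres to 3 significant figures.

Hypsometric equation: Δz = (R T̄/g) ln(P₁/P₂).
R T̄/g = 188 × 194.8 / 3.729 = 9821.0 m.
ln(658/532) = ln(1.2368) = 0.21253.
Δz = 9821.0 × 0.21253 = 2087.3 m.

Δz ≈ 2090 m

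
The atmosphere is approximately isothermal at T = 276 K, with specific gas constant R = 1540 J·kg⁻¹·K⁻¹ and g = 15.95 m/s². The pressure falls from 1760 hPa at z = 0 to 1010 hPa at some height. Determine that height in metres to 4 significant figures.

Scale height: H = RT/g = 1540 × 276 / 15.95 = 26648 m.
Invert the barometric formula: z = H ln(P₀/P).
P₀/P = 1760/1010 = 1.7426; ln(1.7426) = 0.55538.
z = 26648 × 0.55538 = 14800 m.

z ≈ 14800 m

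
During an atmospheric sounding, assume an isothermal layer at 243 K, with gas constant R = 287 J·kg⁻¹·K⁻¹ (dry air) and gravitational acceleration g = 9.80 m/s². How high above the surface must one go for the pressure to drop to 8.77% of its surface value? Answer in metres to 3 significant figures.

z ≈ 17300 m

Scale height: H = RT/g = 287 × 243 / 9.80 = 7116.4 m.
Set P/P₀ = exp(−z/H) = 0.0877, so z = −H ln(0.0877).
−ln(0.0877) = 2.4338; z = 7116.4 × 2.4338 = 17320 m.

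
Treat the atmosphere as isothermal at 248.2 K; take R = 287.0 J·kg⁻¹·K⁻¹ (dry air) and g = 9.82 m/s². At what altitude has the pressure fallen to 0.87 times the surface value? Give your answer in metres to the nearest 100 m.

Scale height: H = RT/g = 287.0 × 248.2 / 9.82 = 7253.9 m.
Set P/P₀ = exp(−z/H) = 0.87, so z = −H ln(0.87).
−ln(0.87) = 0.13926; z = 7253.9 × 0.13926 = 1010.2 m.

z ≈ 1000 m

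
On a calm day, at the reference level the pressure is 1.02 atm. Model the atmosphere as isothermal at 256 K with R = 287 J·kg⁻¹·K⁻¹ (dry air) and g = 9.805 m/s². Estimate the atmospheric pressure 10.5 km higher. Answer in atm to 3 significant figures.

Scale height: H = RT/g = 287 × 256 / 9.805 = 7493.3 m.
Barometric formula: P = P₀ exp(−z/H).
z/H = 10500/7493.3 = 1.4013; exp(−1.4013) = 0.24628.
P = 1.02 × 0.24628 = 0.25121 atm.

P ≈ 0.251 atm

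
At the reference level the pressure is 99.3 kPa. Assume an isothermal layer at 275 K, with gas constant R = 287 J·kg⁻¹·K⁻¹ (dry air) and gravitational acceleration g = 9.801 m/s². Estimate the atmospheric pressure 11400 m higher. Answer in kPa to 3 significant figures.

Scale height: H = RT/g = 287 × 275 / 9.801 = 8052.7 m.
Barometric formula: P = P₀ exp(−z/H).
z/H = 11400/8052.7 = 1.4157; exp(−1.4157) = 0.24276.
P = 99.3 × 0.24276 = 24.106 kPa.

P ≈ 24.1 kPa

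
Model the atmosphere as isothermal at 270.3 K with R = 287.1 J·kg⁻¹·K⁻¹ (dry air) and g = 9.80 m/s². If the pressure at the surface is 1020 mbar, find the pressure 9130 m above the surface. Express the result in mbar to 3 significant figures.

Scale height: H = RT/g = 287.1 × 270.3 / 9.80 = 7918.7 m.
Barometric formula: P = P₀ exp(−z/H).
z/H = 9130.0/7918.7 = 1.1530; exp(−1.1530) = 0.31569.
P = 1020 × 0.31569 = 322.00 mbar.

P ≈ 322 mbar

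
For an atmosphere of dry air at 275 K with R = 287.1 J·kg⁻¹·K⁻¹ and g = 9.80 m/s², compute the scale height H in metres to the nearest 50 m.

H ≈ 8050 m

The scale height of an isothermal atmosphere is H = RT/g.
H = 287.1 × 275 / 9.80 = 78952/9.80 = 8056.3 m.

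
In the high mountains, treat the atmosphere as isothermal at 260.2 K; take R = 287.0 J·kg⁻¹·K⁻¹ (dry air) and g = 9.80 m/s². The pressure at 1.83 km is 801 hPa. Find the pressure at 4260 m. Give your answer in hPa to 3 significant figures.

Scale height: H = RT/g = 287.0 × 260.2 / 9.80 = 7620.1 m.
Between two levels, P₂ = P₁ exp(−Δz/H) with Δz = z₂ − z₁.
Δz = 4260.0 − 1830.0 = 2430.0 m; Δz/H = 2430.0/7620.1 = 0.31889.
P₂ = 801 × exp(−0.31889) = 801 × 0.72696 = 582.29 hPa.

P ≈ 582 hPa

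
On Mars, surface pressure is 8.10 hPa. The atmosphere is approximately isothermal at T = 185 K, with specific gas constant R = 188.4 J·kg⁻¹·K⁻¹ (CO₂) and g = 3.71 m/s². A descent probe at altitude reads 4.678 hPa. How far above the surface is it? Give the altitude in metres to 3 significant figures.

z ≈ 5160 m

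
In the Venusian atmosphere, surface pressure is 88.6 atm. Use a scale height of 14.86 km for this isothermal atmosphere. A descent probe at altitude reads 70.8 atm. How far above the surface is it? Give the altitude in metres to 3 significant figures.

Invert the barometric formula: z = H ln(P₀/P).
P₀/P = 88.6/70.8 = 1.2514; ln(1.2514) = 0.22426.
z = 14860 × 0.22426 = 3332.5 m.

z ≈ 3330 m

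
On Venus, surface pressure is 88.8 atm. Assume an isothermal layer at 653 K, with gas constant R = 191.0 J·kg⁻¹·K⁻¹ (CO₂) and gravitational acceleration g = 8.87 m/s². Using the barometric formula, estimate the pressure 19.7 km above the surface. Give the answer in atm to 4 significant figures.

P ≈ 21.88 atm

Scale height: H = RT/g = 191.0 × 653 / 8.87 = 14061 m.
Barometric formula: P = P₀ exp(−z/H).
z/H = 19700/14061 = 1.4010; exp(−1.4010) = 0.24635.
P = 88.8 × 0.24635 = 21.876 atm.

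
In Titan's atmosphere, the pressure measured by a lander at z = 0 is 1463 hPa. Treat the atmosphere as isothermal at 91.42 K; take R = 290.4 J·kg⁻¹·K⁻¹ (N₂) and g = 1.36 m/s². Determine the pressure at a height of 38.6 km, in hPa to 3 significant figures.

P ≈ 203 hPa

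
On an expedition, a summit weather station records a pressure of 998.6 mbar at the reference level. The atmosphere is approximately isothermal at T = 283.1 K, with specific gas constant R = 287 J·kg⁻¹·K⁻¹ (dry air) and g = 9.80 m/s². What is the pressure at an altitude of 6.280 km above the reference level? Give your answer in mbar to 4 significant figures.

Scale height: H = RT/g = 287 × 283.1 / 9.80 = 8290.8 m.
Barometric formula: P = P₀ exp(−z/H).
z/H = 6280.0/8290.8 = 0.75747; exp(−0.75747) = 0.46885.
P = 998.6 × 0.46885 = 468.19 mbar.

P ≈ 468.2 mbar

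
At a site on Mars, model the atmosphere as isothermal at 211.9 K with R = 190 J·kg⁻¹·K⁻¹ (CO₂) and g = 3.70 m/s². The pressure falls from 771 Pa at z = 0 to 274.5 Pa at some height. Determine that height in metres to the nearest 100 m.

Scale height: H = RT/g = 190 × 211.9 / 3.70 = 10881 m.
Invert the barometric formula: z = H ln(P₀/P).
P₀/P = 771/274.5 = 2.8087; ln(2.8087) = 1.0327.
z = 10881 × 1.0327 = 11237 m.

z ≈ 11200 m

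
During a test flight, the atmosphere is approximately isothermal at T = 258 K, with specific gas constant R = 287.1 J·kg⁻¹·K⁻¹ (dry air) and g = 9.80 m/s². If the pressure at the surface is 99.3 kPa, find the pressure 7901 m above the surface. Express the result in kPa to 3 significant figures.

Scale height: H = RT/g = 287.1 × 258 / 9.80 = 7558.3 m.
Barometric formula: P = P₀ exp(−z/H).
z/H = 7901.0/7558.3 = 1.0453; exp(−1.0453) = 0.35159.
P = 99.3 × 0.35159 = 34.913 kPa.

P ≈ 34.9 kPa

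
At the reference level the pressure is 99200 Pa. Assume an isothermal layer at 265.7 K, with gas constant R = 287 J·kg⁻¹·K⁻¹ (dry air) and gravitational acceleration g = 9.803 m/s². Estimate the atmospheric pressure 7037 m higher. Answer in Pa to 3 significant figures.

Scale height: H = RT/g = 287 × 265.7 / 9.803 = 7778.8 m.
Barometric formula: P = P₀ exp(−z/H).
z/H = 7037.0/7778.8 = 0.90464; exp(−0.90464) = 0.40469.
P = 99200 × 0.40469 = 40145 Pa.

P ≈ 40100 Pa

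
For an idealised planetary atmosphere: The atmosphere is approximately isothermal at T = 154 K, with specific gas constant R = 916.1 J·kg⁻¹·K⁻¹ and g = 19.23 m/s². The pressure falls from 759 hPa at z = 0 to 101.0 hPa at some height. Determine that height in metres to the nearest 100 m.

z ≈ 14800 m

Scale height: H = RT/g = 916.1 × 154 / 19.23 = 7336.4 m.
Invert the barometric formula: z = H ln(P₀/P).
P₀/P = 759/101.0 = 7.5149; ln(7.5149) = 2.0169.
z = 7336.4 × 2.0169 = 14797 m.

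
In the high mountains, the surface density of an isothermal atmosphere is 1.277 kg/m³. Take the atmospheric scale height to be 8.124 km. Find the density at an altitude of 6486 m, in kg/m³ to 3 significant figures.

ρ ≈ 0.575 kg/m³

In an isothermal atmosphere, density decays like pressure: ρ = ρ₀ exp(−z/H).
z/H = 6486.0/8124.0 = 0.79838; exp(−0.79838) = 0.45006.
ρ = 1.277 × 0.45006 = 0.57473 kg/m³.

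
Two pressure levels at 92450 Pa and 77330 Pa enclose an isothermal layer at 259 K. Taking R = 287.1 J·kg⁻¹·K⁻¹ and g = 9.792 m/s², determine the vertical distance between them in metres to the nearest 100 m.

Hypsometric equation: Δz = (R T̄/g) ln(P₁/P₂).
R T̄/g = 287.1 × 259 / 9.792 = 7593.8 m.
ln(92450/77330) = ln(1.1955) = 0.17856.
Δz = 7593.8 × 0.17856 = 1355.9 m.

Δz ≈ 1400 m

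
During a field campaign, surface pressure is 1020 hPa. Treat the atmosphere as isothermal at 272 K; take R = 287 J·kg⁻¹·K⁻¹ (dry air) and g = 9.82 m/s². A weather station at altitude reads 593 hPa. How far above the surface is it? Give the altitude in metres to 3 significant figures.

z ≈ 4310 m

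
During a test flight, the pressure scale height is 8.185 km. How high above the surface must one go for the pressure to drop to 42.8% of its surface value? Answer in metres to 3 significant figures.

z ≈ 6950 m

Set P/P₀ = exp(−z/H) = 0.428, so z = −H ln(0.428).
−ln(0.428) = 0.84863; z = 8185.0 × 0.84863 = 6946.0 m.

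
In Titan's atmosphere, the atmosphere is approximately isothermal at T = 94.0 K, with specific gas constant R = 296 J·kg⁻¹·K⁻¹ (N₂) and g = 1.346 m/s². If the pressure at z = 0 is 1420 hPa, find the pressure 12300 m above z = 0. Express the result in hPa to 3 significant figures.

P ≈ 783 hPa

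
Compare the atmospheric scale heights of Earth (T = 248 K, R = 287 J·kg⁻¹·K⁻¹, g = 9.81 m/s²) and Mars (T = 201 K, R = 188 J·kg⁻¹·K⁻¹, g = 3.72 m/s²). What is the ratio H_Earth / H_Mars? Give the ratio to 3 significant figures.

H_Earth/H_Mars ≈ 0.714

H = RT/g for each body.
H_Earth = 287 × 248 / 9.81 = 7255.5 m.
H_Mars = 188 × 201 / 3.72 = 10158 m.
H_Earth/H_Mars = 7255.5/10158 = 0.71426.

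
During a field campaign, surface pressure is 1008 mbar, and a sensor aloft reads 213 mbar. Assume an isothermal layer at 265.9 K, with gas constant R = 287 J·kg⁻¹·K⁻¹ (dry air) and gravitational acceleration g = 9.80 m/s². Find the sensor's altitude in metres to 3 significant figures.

z ≈ 12100 m

Scale height: H = RT/g = 287 × 265.9 / 9.80 = 7787.1 m.
Invert the barometric formula: z = H ln(P₀/P).
P₀/P = 1008/213 = 4.7324; ln(4.7324) = 1.5544.
z = 7787.1 × 1.5544 = 12104 m.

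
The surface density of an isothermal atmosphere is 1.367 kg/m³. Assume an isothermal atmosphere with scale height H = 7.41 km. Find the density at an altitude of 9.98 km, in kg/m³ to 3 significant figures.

In an isothermal atmosphere, density decays like pressure: ρ = ρ₀ exp(−z/H).
z/H = 9980.0/7410.0 = 1.3468; exp(−1.3468) = 0.26007.
ρ = 1.367 × 0.26007 = 0.35552 kg/m³.

ρ ≈ 0.356 kg/m³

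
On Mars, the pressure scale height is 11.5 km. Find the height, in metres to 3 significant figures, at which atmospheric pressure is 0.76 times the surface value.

z ≈ 3160 m

Set P/P₀ = exp(−z/H) = 0.76, so z = −H ln(0.76).
−ln(0.76) = 0.27444; z = 11500 × 0.27444 = 3156.1 m.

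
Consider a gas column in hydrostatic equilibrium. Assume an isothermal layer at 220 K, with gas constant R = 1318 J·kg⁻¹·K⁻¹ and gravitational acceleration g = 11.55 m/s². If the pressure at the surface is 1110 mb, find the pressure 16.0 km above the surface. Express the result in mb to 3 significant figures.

Scale height: H = RT/g = 1318 × 220 / 11.55 = 25105 m.
Barometric formula: P = P₀ exp(−z/H).
z/H = 16000/25105 = 0.63732; exp(−0.63732) = 0.52871.
P = 1110 × 0.52871 = 586.87 mb.

P ≈ 587 mb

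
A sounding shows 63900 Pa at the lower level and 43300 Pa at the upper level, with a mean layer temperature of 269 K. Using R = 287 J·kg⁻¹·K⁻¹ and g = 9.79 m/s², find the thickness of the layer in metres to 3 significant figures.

Hypsometric equation: Δz = (R T̄/g) ln(P₁/P₂).
R T̄/g = 287 × 269 / 9.79 = 7885.9 m.
ln(63900/43300) = ln(1.4758) = 0.38920.
Δz = 7885.9 × 0.38920 = 3069.2 m.

Δz ≈ 3070 m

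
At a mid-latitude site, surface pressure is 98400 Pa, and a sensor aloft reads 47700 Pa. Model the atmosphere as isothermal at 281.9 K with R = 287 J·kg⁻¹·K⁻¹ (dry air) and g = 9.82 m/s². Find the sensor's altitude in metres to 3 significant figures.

Scale height: H = RT/g = 287 × 281.9 / 9.82 = 8238.8 m.
Invert the barometric formula: z = H ln(P₀/P).
P₀/P = 98400/47700 = 2.0629; ln(2.0629) = 0.72411.
z = 8238.8 × 0.72411 = 5965.8 m.

z ≈ 5970 m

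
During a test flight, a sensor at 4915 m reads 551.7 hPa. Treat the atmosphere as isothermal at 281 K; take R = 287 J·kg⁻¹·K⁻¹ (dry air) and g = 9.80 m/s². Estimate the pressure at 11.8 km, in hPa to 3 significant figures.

P ≈ 239 hPa

Scale height: H = RT/g = 287 × 281 / 9.80 = 8229.3 m.
Between two levels, P₂ = P₁ exp(−Δz/H) with Δz = z₂ − z₁.
Δz = 11800 − 4915.0 = 6885.0 m; Δz/H = 6885.0/8229.3 = 0.83664.
P₂ = 551.7 × exp(−0.83664) = 551.7 × 0.43316 = 238.97 hPa.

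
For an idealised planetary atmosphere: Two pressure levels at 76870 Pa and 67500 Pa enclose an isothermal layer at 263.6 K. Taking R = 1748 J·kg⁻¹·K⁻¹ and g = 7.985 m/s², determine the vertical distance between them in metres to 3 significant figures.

Hypsometric equation: Δz = (R T̄/g) ln(P₁/P₂).
R T̄/g = 1748 × 263.6 / 7.985 = 57705 m.
ln(76870/67500) = ln(1.1388) = 0.12998.
Δz = 57705 × 0.12998 = 7500.5 m.

Δz ≈ 7500 m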